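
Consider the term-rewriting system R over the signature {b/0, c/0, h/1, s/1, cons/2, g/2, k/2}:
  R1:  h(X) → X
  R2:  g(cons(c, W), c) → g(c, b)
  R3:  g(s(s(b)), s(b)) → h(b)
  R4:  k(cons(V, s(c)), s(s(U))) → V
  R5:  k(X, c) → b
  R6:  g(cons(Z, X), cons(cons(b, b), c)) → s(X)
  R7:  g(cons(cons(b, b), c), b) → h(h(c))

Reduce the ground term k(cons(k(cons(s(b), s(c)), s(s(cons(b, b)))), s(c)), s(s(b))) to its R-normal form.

1. k(cons(k(cons(s(b), s(c)), s(s(cons(b, b)))), s(c)), s(s(b)))  →  k(cons(s(b), s(c)), s(s(cons(b, b))))   [R4 at ε]
2. k(cons(s(b), s(c)), s(s(cons(b, b))))  →  s(b)   [R4 at ε]

s(b)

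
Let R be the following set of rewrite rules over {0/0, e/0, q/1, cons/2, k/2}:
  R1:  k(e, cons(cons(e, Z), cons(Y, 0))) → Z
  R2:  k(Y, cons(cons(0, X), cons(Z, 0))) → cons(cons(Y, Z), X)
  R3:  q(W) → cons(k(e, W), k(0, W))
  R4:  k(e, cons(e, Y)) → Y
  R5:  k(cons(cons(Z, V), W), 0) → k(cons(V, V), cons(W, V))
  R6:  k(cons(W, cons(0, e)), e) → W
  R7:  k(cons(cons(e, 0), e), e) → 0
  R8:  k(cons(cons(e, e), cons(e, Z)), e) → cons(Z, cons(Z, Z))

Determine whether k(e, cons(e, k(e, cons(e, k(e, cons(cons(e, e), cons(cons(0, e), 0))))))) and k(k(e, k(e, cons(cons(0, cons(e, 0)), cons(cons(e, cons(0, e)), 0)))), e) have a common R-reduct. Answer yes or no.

Reduce t₁ = k(e, cons(e, k(e, cons(e, k(e, cons(cons(e, e), cons(cons(0, e), 0))))))):
1. k(e, cons(e, k(e, cons(e, k(e, cons(cons(e, e), cons(cons(0, e), 0)))))))  →  k(e, cons(e, k(e, cons(cons(e, e), cons(cons(0, e), 0)))))   [R4 at ε]
2. k(e, cons(e, k(e, cons(cons(e, e), cons(cons(0, e), 0)))))  →  k(e, cons(cons(e, e), cons(cons(0, e), 0)))   [R4 at ε]
3. k(e, cons(cons(e, e), cons(cons(0, e), 0)))  →  e   [R1 at ε]

Reduce t₂ = k(k(e, k(e, cons(cons(0, cons(e, 0)), cons(cons(e, cons(0, e)), 0)))), e):
1. k(k(e, k(e, cons(cons(0, cons(e, 0)), cons(cons(e, cons(0, e)), 0)))), e)  →  k(k(e, cons(cons(e, cons(e, cons(0, e))), cons(e, 0))), e)   [R2 at 1.2]
2. k(k(e, cons(cons(e, cons(e, cons(0, e))), cons(e, 0))), e)  →  k(cons(e, cons(0, e)), e)   [R1 at 1]
3. k(cons(e, cons(0, e)), e)  →  e   [R6 at ε]

yes — NF(t₁) = e, NF(t₂) = e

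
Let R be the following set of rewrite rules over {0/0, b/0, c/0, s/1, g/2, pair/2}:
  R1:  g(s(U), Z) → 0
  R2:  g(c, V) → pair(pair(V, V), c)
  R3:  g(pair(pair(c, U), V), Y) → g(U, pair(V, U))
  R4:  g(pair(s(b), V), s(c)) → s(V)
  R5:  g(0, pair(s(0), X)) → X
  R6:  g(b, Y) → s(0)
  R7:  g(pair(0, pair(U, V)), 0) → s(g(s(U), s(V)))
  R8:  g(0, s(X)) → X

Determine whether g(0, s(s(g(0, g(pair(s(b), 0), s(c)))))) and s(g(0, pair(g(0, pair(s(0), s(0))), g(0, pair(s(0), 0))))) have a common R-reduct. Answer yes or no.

Reduce t₁ = g(0, s(s(g(0, g(pair(s(b), 0), s(c)))))):
1. g(0, s(s(g(0, g(pair(s(b), 0), s(c))))))  →  s(g(0, g(pair(s(b), 0), s(c))))   [R8 at ε]
2. s(g(0, g(pair(s(b), 0), s(c))))  →  s(g(0, s(0)))   [R4 at 1.2]
3. s(g(0, s(0)))  →  s(0)   [R8 at 1]

Reduce t₂ = s(g(0, pair(g(0, pair(s(0), s(0))), g(0, pair(s(0), 0))))):
1. s(g(0, pair(g(0, pair(s(0), s(0))), g(0, pair(s(0), 0)))))  →  s(g(0, pair(s(0), g(0, pair(s(0), 0)))))   [R5 at 1.2.1]
2. s(g(0, pair(s(0), g(0, pair(s(0), 0)))))  →  s(g(0, pair(s(0), 0)))   [R5 at 1]
3. s(g(0, pair(s(0), 0)))  →  s(0)   [R5 at 1]

yes — NF(t₁) = s(0), NF(t₂) = s(0)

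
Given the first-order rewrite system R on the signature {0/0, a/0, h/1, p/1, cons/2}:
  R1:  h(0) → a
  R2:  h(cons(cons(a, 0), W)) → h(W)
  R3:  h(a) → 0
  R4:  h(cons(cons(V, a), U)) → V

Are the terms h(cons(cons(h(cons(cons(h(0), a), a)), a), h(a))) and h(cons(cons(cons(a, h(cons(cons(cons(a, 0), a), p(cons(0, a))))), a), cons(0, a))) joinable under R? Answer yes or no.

no — NF(t₁) = a, NF(t₂) = cons(a, cons(a, 0))

Reduce t₁ = h(cons(cons(h(cons(cons(h(0), a), a)), a), h(a))):
1. h(cons(cons(h(cons(cons(h(0), a), a)), a), h(a)))  →  h(cons(cons(h(0), a), a))   [R4 at ε]
2. h(cons(cons(h(0), a), a))  →  h(0)   [R4 at ε]
3. h(0)  →  a   [R1 at ε]

Reduce t₂ = h(cons(cons(cons(a, h(cons(cons(cons(a, 0), a), p(cons(0, a))))), a), cons(0, a))):
1. h(cons(cons(cons(a, h(cons(cons(cons(a, 0), a), p(cons(0, a))))), a), cons(0, a)))  →  cons(a, h(cons(cons(cons(a, 0), a), p(cons(0, a)))))   [R4 at ε]
2. cons(a, h(cons(cons(cons(a, 0), a), p(cons(0, a)))))  →  cons(a, cons(a, 0))   [R4 at 2]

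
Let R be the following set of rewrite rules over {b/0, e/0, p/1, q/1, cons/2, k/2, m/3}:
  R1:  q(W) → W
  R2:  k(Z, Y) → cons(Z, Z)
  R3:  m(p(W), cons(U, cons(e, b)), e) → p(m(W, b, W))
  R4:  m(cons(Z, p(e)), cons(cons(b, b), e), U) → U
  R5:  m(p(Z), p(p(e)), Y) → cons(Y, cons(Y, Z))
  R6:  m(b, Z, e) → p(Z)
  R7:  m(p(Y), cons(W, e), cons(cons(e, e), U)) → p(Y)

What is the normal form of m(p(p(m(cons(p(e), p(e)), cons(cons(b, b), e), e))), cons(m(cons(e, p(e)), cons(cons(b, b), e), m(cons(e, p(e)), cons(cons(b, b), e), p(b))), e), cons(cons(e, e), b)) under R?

p(p(e))

1. m(p(p(m(cons(p(e), p(e)), cons(cons(b, b), e), e))), cons(m(cons(e, p(e)), cons(cons(b, b), e), m(cons(e, p(e)), cons(cons(b, b), e), p(b))), e), cons(cons(e, e), b))  →  p(p(m(cons(p(e), p(e)), cons(cons(b, b), e), e)))   [R7 at ε]
2. p(p(m(cons(p(e), p(e)), cons(cons(b, b), e), e)))  →  p(p(e))   [R4 at 1.1]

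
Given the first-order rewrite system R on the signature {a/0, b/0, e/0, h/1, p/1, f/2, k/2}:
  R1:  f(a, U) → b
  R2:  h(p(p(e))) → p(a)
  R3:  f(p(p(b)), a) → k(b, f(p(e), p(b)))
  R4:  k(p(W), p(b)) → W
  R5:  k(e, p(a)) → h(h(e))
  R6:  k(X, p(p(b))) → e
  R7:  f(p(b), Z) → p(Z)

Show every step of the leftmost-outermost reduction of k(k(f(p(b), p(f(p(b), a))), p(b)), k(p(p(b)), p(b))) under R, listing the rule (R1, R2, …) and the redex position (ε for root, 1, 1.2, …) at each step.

p(a)

1. k(k(f(p(b), p(f(p(b), a))), p(b)), k(p(p(b)), p(b)))  →  k(k(p(p(f(p(b), a))), p(b)), k(p(p(b)), p(b)))   [R7 at 1.1]
2. k(k(p(p(f(p(b), a))), p(b)), k(p(p(b)), p(b)))  →  k(p(f(p(b), a)), k(p(p(b)), p(b)))   [R4 at 1]
3. k(p(f(p(b), a)), k(p(p(b)), p(b)))  →  k(p(p(a)), k(p(p(b)), p(b)))   [R7 at 1.1]
4. k(p(p(a)), k(p(p(b)), p(b)))  →  k(p(p(a)), p(b))   [R4 at 2]
5. k(p(p(a)), p(b))  →  p(a)   [R4 at ε]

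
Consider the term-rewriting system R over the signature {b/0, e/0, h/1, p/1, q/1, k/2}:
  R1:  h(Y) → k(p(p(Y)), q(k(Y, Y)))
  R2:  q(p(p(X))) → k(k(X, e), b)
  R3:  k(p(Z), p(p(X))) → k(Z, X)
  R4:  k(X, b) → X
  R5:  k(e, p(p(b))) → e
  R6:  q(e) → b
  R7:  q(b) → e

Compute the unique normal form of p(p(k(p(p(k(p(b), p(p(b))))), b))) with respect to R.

1. p(p(k(p(p(k(p(b), p(p(b))))), b)))  →  p(p(p(p(k(p(b), p(p(b)))))))   [R4 at 1.1]
2. p(p(p(p(k(p(b), p(p(b)))))))  →  p(p(p(p(k(b, b)))))   [R3 at 1.1.1.1]
3. p(p(p(p(k(b, b)))))  →  p(p(p(p(b))))   [R4 at 1.1.1.1]

p(p(p(p(b))))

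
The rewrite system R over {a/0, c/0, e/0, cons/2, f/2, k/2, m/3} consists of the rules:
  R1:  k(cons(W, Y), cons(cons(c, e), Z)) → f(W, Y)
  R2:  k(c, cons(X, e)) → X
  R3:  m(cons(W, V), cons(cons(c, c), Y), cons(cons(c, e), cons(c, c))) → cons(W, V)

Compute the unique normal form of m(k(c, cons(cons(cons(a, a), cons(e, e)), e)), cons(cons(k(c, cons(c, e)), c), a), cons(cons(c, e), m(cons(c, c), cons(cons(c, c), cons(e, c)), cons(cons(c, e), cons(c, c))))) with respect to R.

cons(cons(a, a), cons(e, e))

1. m(k(c, cons(cons(cons(a, a), cons(e, e)), e)), cons(cons(k(c, cons(c, e)), c), a), cons(cons(c, e), m(cons(c, c), cons(cons(c, c), cons(e, c)), cons(cons(c, e), cons(c, c)))))  →  m(cons(cons(a, a), cons(e, e)), cons(cons(k(c, cons(c, e)), c), a), cons(cons(c, e), m(cons(c, c), cons(cons(c, c), cons(e, c)), cons(cons(c, e), cons(c, c)))))   [R2 at 1]
2. m(cons(cons(a, a), cons(e, e)), cons(cons(k(c, cons(c, e)), c), a), cons(cons(c, e), m(cons(c, c), cons(cons(c, c), cons(e, c)), cons(cons(c, e), cons(c, c)))))  →  m(cons(cons(a, a), cons(e, e)), cons(cons(c, c), a), cons(cons(c, e), m(cons(c, c), cons(cons(c, c), cons(e, c)), cons(cons(c, e), cons(c, c)))))   [R2 at 2.1.1]
3. m(cons(cons(a, a), cons(e, e)), cons(cons(c, c), a), cons(cons(c, e), m(cons(c, c), cons(cons(c, c), cons(e, c)), cons(cons(c, e), cons(c, c)))))  →  m(cons(cons(a, a), cons(e, e)), cons(cons(c, c), a), cons(cons(c, e), cons(c, c)))   [R3 at 3.2]
4. m(cons(cons(a, a), cons(e, e)), cons(cons(c, c), a), cons(cons(c, e), cons(c, c)))  →  cons(cons(a, a), cons(e, e))   [R3 at ε]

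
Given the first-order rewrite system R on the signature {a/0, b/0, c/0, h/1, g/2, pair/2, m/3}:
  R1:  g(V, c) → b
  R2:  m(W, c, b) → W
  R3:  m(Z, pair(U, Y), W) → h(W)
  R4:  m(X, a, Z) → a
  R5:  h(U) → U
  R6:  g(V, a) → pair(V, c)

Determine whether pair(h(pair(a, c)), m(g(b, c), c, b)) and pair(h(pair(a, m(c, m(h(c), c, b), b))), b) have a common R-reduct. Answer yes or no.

yes — NF(t₁) = pair(pair(a, c), b), NF(t₂) = pair(pair(a, c), b)

Reduce t₁ = pair(h(pair(a, c)), m(g(b, c), c, b)):
1. pair(h(pair(a, c)), m(g(b, c), c, b))  →  pair(pair(a, c), m(g(b, c), c, b))   [R5 at 1]
2. pair(pair(a, c), m(g(b, c), c, b))  →  pair(pair(a, c), g(b, c))   [R2 at 2]
3. pair(pair(a, c), g(b, c))  →  pair(pair(a, c), b)   [R1 at 2]

Reduce t₂ = pair(h(pair(a, m(c, m(h(c), c, b), b))), b):
1. pair(h(pair(a, m(c, m(h(c), c, b), b))), b)  →  pair(pair(a, m(c, m(h(c), c, b), b)), b)   [R5 at 1]
2. pair(pair(a, m(c, m(h(c), c, b), b)), b)  →  pair(pair(a, m(c, h(c), b)), b)   [R2 at 1.2.2]
3. pair(pair(a, m(c, h(c), b)), b)  →  pair(pair(a, m(c, c, b)), b)   [R5 at 1.2.2]
4. pair(pair(a, m(c, c, b)), b)  →  pair(pair(a, c), b)   [R2 at 1.2]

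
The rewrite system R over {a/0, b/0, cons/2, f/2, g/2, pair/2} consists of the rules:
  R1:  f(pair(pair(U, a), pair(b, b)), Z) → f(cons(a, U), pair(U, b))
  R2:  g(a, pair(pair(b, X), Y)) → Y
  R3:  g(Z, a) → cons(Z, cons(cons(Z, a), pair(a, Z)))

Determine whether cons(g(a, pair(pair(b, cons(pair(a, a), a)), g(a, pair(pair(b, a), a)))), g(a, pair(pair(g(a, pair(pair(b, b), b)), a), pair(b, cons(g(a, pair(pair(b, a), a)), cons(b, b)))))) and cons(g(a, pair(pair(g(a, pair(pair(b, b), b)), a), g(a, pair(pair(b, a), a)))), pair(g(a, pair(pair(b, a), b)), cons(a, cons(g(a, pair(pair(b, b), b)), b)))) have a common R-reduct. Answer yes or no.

yes — NF(t₁) = cons(a, pair(b, cons(a, cons(b, b)))), NF(t₂) = cons(a, pair(b, cons(a, cons(b, b))))

Reduce t₁ = cons(g(a, pair(pair(b, cons(pair(a, a), a)), g(a, pair(pair(b, a), a)))), g(a, pair(pair(g(a, pair(pair(b, b), b)), a), pair(b, cons(g(a, pair(pair(b, a), a)), cons(b, b)))))):
1. cons(g(a, pair(pair(b, cons(pair(a, a), a)), g(a, pair(pair(b, a), a)))), g(a, pair(pair(g(a, pair(pair(b, b), b)), a), pair(b, cons(g(a, pair(pair(b, a), a)), cons(b, b))))))  →  cons(g(a, pair(pair(b, a), a)), g(a, pair(pair(g(a, pair(pair(b, b), b)), a), pair(b, cons(g(a, pair(pair(b, a), a)), cons(b, b))))))   [R2 at 1]
2. cons(g(a, pair(pair(b, a), a)), g(a, pair(pair(g(a, pair(pair(b, b), b)), a), pair(b, cons(g(a, pair(pair(b, a), a)), cons(b, b))))))  →  cons(a, g(a, pair(pair(g(a, pair(pair(b, b), b)), a), pair(b, cons(g(a, pair(pair(b, a), a)), cons(b, b))))))   [R2 at 1]
3. cons(a, g(a, pair(pair(g(a, pair(pair(b, b), b)), a), pair(b, cons(g(a, pair(pair(b, a), a)), cons(b, b))))))  →  cons(a, g(a, pair(pair(b, a), pair(b, cons(g(a, pair(pair(b, a), a)), cons(b, b))))))   [R2 at 2.2.1.1]
4. cons(a, g(a, pair(pair(b, a), pair(b, cons(g(a, pair(pair(b, a), a)), cons(b, b))))))  →  cons(a, pair(b, cons(g(a, pair(pair(b, a), a)), cons(b, b))))   [R2 at 2]
5. cons(a, pair(b, cons(g(a, pair(pair(b, a), a)), cons(b, b))))  →  cons(a, pair(b, cons(a, cons(b, b))))   [R2 at 2.2.1]

Reduce t₂ = cons(g(a, pair(pair(g(a, pair(pair(b, b), b)), a), g(a, pair(pair(b, a), a)))), pair(g(a, pair(pair(b, a), b)), cons(a, cons(g(a, pair(pair(b, b), b)), b)))):
1. cons(g(a, pair(pair(g(a, pair(pair(b, b), b)), a), g(a, pair(pair(b, a), a)))), pair(g(a, pair(pair(b, a), b)), cons(a, cons(g(a, pair(pair(b, b), b)), b))))  →  cons(g(a, pair(pair(b, a), g(a, pair(pair(b, a), a)))), pair(g(a, pair(pair(b, a), b)), cons(a, cons(g(a, pair(pair(b, b), b)), b))))   [R2 at 1.2.1.1]
2. cons(g(a, pair(pair(b, a), g(a, pair(pair(b, a), a)))), pair(g(a, pair(pair(b, a), b)), cons(a, cons(g(a, pair(pair(b, b), b)), b))))  →  cons(g(a, pair(pair(b, a), a)), pair(g(a, pair(pair(b, a), b)), cons(a, cons(g(a, pair(pair(b, b), b)), b))))   [R2 at 1]
3. cons(g(a, pair(pair(b, a), a)), pair(g(a, pair(pair(b, a), b)), cons(a, cons(g(a, pair(pair(b, b), b)), b))))  →  cons(a, pair(g(a, pair(pair(b, a), b)), cons(a, cons(g(a, pair(pair(b, b), b)), b))))   [R2 at 1]
4. cons(a, pair(g(a, pair(pair(b, a), b)), cons(a, cons(g(a, pair(pair(b, b), b)), b))))  →  cons(a, pair(b, cons(a, cons(g(a, pair(pair(b, b), b)), b))))   [R2 at 2.1]
5. cons(a, pair(b, cons(a, cons(g(a, pair(pair(b, b), b)), b))))  →  cons(a, pair(b, cons(a, cons(b, b))))   [R2 at 2.2.2.1]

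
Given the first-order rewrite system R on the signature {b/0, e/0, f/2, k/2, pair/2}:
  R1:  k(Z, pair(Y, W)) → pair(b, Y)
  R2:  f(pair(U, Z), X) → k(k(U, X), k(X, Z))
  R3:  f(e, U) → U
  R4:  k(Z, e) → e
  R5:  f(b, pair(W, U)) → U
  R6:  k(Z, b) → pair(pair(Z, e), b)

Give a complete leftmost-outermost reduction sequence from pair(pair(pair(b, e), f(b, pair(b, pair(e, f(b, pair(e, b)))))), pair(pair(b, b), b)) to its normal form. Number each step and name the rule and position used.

1. pair(pair(pair(b, e), f(b, pair(b, pair(e, f(b, pair(e, b)))))), pair(pair(b, b), b))  →  pair(pair(pair(b, e), pair(e, f(b, pair(e, b)))), pair(pair(b, b), b))   [R5 at 1.2]
2. pair(pair(pair(b, e), pair(e, f(b, pair(e, b)))), pair(pair(b, b), b))  →  pair(pair(pair(b, e), pair(e, b)), pair(pair(b, b), b))   [R5 at 1.2.2]

pair(pair(pair(b, e), pair(e, b)), pair(pair(b, b), b))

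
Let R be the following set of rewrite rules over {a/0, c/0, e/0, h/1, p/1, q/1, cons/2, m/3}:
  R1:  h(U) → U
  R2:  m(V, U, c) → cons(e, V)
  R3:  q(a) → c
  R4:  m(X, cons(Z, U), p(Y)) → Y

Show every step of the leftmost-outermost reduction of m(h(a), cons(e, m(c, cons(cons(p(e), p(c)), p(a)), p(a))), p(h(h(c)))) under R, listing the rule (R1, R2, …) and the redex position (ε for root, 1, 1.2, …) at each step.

c

1. m(h(a), cons(e, m(c, cons(cons(p(e), p(c)), p(a)), p(a))), p(h(h(c))))  →  h(h(c))   [R4 at ε]
2. h(h(c))  →  h(c)   [R1 at ε]
3. h(c)  →  c   [R1 at ε]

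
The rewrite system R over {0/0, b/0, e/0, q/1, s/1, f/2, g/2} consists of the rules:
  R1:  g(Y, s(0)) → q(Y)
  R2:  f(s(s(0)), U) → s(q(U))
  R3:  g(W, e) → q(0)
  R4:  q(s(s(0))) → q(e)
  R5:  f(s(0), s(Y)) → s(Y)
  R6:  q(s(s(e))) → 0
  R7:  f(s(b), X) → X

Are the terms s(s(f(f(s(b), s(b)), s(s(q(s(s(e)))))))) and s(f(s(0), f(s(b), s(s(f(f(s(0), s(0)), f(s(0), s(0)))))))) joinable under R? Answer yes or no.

yes — NF(t₁) = s(s(s(s(0)))), NF(t₂) = s(s(s(s(0))))

Reduce t₁ = s(s(f(f(s(b), s(b)), s(s(q(s(s(e)))))))):
1. s(s(f(f(s(b), s(b)), s(s(q(s(s(e))))))))  →  s(s(f(s(b), s(s(q(s(s(e))))))))   [R7 at 1.1.1]
2. s(s(f(s(b), s(s(q(s(s(e))))))))  →  s(s(s(s(q(s(s(e)))))))   [R7 at 1.1]
3. s(s(s(s(q(s(s(e)))))))  →  s(s(s(s(0))))   [R6 at 1.1.1.1]

Reduce t₂ = s(f(s(0), f(s(b), s(s(f(f(s(0), s(0)), f(s(0), s(0)))))))):
1. s(f(s(0), f(s(b), s(s(f(f(s(0), s(0)), f(s(0), s(0))))))))  →  s(f(s(0), s(s(f(f(s(0), s(0)), f(s(0), s(0)))))))   [R7 at 1.2]
2. s(f(s(0), s(s(f(f(s(0), s(0)), f(s(0), s(0)))))))  →  s(s(s(f(f(s(0), s(0)), f(s(0), s(0))))))   [R5 at 1]
3. s(s(s(f(f(s(0), s(0)), f(s(0), s(0))))))  →  s(s(s(f(s(0), f(s(0), s(0))))))   [R5 at 1.1.1.1]
4. s(s(s(f(s(0), f(s(0), s(0))))))  →  s(s(s(f(s(0), s(0)))))   [R5 at 1.1.1.2]
5. s(s(s(f(s(0), s(0)))))  →  s(s(s(s(0))))   [R5 at 1.1.1]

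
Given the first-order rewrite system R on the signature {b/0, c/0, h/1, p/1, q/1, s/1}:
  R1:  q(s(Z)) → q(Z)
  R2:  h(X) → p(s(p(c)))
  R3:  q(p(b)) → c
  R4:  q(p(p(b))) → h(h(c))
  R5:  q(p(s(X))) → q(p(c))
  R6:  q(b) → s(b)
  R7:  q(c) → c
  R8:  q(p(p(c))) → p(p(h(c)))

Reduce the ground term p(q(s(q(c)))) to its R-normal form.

p(c)

1. p(q(s(q(c))))  →  p(q(q(c)))   [R1 at 1]
2. p(q(q(c)))  →  p(q(c))   [R7 at 1.1]
3. p(q(c))  →  p(c)   [R7 at 1]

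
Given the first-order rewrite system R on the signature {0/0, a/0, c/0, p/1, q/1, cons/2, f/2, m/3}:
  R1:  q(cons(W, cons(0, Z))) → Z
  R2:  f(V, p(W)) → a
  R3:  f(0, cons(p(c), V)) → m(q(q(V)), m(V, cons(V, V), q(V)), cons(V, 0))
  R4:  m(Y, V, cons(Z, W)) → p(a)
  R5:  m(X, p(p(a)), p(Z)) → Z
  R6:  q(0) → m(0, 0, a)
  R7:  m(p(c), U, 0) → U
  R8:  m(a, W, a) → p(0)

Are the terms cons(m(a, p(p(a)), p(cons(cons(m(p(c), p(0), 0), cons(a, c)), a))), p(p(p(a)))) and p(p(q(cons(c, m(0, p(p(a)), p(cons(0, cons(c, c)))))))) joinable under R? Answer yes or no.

no — NF(t₁) = cons(cons(cons(p(0), cons(a, c)), a), p(p(p(a)))), NF(t₂) = p(p(cons(c, c)))

Reduce t₁ = cons(m(a, p(p(a)), p(cons(cons(m(p(c), p(0), 0), cons(a, c)), a))), p(p(p(a)))):
1. cons(m(a, p(p(a)), p(cons(cons(m(p(c), p(0), 0), cons(a, c)), a))), p(p(p(a))))  →  cons(cons(cons(m(p(c), p(0), 0), cons(a, c)), a), p(p(p(a))))   [R5 at 1]
2. cons(cons(cons(m(p(c), p(0), 0), cons(a, c)), a), p(p(p(a))))  →  cons(cons(cons(p(0), cons(a, c)), a), p(p(p(a))))   [R7 at 1.1.1]

Reduce t₂ = p(p(q(cons(c, m(0, p(p(a)), p(cons(0, cons(c, c)))))))):
1. p(p(q(cons(c, m(0, p(p(a)), p(cons(0, cons(c, c))))))))  →  p(p(q(cons(c, cons(0, cons(c, c))))))   [R5 at 1.1.1.2]
2. p(p(q(cons(c, cons(0, cons(c, c))))))  →  p(p(cons(c, c)))   [R1 at 1.1]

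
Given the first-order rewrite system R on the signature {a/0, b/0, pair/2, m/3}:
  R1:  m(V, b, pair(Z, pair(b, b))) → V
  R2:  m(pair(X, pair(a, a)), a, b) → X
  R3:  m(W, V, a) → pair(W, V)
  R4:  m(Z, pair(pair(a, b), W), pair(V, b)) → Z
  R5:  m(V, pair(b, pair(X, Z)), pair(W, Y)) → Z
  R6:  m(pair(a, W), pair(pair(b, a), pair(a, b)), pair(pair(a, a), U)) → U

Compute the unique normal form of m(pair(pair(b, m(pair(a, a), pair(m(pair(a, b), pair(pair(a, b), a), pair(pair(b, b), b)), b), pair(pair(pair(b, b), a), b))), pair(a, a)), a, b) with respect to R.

pair(b, pair(a, a))

1. m(pair(pair(b, m(pair(a, a), pair(m(pair(a, b), pair(pair(a, b), a), pair(pair(b, b), b)), b), pair(pair(pair(b, b), a), b))), pair(a, a)), a, b)  →  pair(b, m(pair(a, a), pair(m(pair(a, b), pair(pair(a, b), a), pair(pair(b, b), b)), b), pair(pair(pair(b, b), a), b)))   [R2 at ε]
2. pair(b, m(pair(a, a), pair(m(pair(a, b), pair(pair(a, b), a), pair(pair(b, b), b)), b), pair(pair(pair(b, b), a), b)))  →  pair(b, m(pair(a, a), pair(pair(a, b), b), pair(pair(pair(b, b), a), b)))   [R4 at 2.2.1]
3. pair(b, m(pair(a, a), pair(pair(a, b), b), pair(pair(pair(b, b), a), b)))  →  pair(b, pair(a, a))   [R4 at 2]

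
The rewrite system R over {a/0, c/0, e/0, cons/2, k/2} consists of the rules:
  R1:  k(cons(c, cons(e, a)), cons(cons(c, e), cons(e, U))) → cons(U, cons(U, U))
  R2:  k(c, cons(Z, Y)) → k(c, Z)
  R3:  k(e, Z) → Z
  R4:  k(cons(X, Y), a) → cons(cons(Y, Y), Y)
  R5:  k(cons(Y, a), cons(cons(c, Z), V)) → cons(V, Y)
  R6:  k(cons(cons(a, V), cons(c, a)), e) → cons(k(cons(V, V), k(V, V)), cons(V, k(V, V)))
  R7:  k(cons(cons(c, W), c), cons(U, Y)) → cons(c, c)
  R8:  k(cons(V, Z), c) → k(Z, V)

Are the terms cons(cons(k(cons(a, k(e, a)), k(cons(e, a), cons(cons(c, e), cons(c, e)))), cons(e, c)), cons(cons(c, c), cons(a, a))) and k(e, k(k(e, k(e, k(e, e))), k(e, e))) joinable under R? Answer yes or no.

no — NF(t₁) = cons(cons(cons(e, a), cons(e, c)), cons(cons(c, c), cons(a, a))), NF(t₂) = e

Reduce t₁ = cons(cons(k(cons(a, k(e, a)), k(cons(e, a), cons(cons(c, e), cons(c, e)))), cons(e, c)), cons(cons(c, c), cons(a, a))):
1. cons(cons(k(cons(a, k(e, a)), k(cons(e, a), cons(cons(c, e), cons(c, e)))), cons(e, c)), cons(cons(c, c), cons(a, a)))  →  cons(cons(k(cons(a, a), k(cons(e, a), cons(cons(c, e), cons(c, e)))), cons(e, c)), cons(cons(c, c), cons(a, a)))   [R3 at 1.1.1.2]
2. cons(cons(k(cons(a, a), k(cons(e, a), cons(cons(c, e), cons(c, e)))), cons(e, c)), cons(cons(c, c), cons(a, a)))  →  cons(cons(k(cons(a, a), cons(cons(c, e), e)), cons(e, c)), cons(cons(c, c), cons(a, a)))   [R5 at 1.1.2]
3. cons(cons(k(cons(a, a), cons(cons(c, e), e)), cons(e, c)), cons(cons(c, c), cons(a, a)))  →  cons(cons(cons(e, a), cons(e, c)), cons(cons(c, c), cons(a, a)))   [R5 at 1.1]

Reduce t₂ = k(e, k(k(e, k(e, k(e, e))), k(e, e))):
1. k(e, k(k(e, k(e, k(e, e))), k(e, e)))  →  k(k(e, k(e, k(e, e))), k(e, e))   [R3 at ε]
2. k(k(e, k(e, k(e, e))), k(e, e))  →  k(k(e, k(e, e)), k(e, e))   [R3 at 1]
3. k(k(e, k(e, e)), k(e, e))  →  k(k(e, e), k(e, e))   [R3 at 1]
4. k(k(e, e), k(e, e))  →  k(e, k(e, e))   [R3 at 1]
5. k(e, k(e, e))  →  k(e, e)   [R3 at ε]
6. k(e, e)  →  e   [R3 at ε]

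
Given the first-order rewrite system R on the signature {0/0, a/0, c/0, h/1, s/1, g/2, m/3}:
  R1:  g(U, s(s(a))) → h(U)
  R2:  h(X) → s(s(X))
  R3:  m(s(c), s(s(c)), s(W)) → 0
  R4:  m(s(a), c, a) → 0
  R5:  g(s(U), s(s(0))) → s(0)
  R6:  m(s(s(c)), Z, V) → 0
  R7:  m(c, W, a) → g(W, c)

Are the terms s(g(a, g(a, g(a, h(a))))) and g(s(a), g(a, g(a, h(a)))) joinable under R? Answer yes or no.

Reduce t₁ = s(g(a, g(a, g(a, h(a))))):
1. s(g(a, g(a, g(a, h(a)))))  →  s(g(a, g(a, g(a, s(s(a))))))   [R2 at 1.2.2.2]
2. s(g(a, g(a, g(a, s(s(a))))))  →  s(g(a, g(a, h(a))))   [R1 at 1.2.2]
3. s(g(a, g(a, h(a))))  →  s(g(a, g(a, s(s(a)))))   [R2 at 1.2.2]
4. s(g(a, g(a, s(s(a)))))  →  s(g(a, h(a)))   [R1 at 1.2]
5. s(g(a, h(a)))  →  s(g(a, s(s(a))))   [R2 at 1.2]
6. s(g(a, s(s(a))))  →  s(h(a))   [R1 at 1]
7. s(h(a))  →  s(s(s(a)))   [R2 at 1]

Reduce t₂ = g(s(a), g(a, g(a, h(a)))):
1. g(s(a), g(a, g(a, h(a))))  →  g(s(a), g(a, g(a, s(s(a)))))   [R2 at 2.2.2]
2. g(s(a), g(a, g(a, s(s(a)))))  →  g(s(a), g(a, h(a)))   [R1 at 2.2]
3. g(s(a), g(a, h(a)))  →  g(s(a), g(a, s(s(a))))   [R2 at 2.2]
4. g(s(a), g(a, s(s(a))))  →  g(s(a), h(a))   [R1 at 2]
5. g(s(a), h(a))  →  g(s(a), s(s(a)))   [R2 at 2]
6. g(s(a), s(s(a)))  →  h(s(a))   [R1 at ε]
7. h(s(a))  →  s(s(s(a)))   [R2 at ε]

yes — NF(t₁) = s(s(s(a))), NF(t₂) = s(s(s(a)))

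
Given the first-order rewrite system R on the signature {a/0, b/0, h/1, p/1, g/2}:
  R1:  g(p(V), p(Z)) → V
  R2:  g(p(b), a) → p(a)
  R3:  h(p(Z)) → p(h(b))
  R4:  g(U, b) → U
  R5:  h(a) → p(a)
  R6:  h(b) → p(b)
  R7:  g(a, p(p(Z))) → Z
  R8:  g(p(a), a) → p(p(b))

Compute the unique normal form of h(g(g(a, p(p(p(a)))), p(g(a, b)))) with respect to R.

1. h(g(g(a, p(p(p(a)))), p(g(a, b))))  →  h(g(p(a), p(g(a, b))))   [R7 at 1.1]
2. h(g(p(a), p(g(a, b))))  →  h(a)   [R1 at 1]
3. h(a)  →  p(a)   [R5 at ε]

p(a)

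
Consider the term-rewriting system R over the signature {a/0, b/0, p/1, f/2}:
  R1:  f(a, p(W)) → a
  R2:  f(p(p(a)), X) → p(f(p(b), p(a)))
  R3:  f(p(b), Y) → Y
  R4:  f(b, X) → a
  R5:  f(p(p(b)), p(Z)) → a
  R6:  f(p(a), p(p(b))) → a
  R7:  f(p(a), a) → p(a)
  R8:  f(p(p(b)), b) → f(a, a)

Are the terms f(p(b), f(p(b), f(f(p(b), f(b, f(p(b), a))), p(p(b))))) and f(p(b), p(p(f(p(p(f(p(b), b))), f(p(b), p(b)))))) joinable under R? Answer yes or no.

no — NF(t₁) = a, NF(t₂) = p(p(a))

Reduce t₁ = f(p(b), f(p(b), f(f(p(b), f(b, f(p(b), a))), p(p(b))))):
1. f(p(b), f(p(b), f(f(p(b), f(b, f(p(b), a))), p(p(b)))))  →  f(p(b), f(f(p(b), f(b, f(p(b), a))), p(p(b))))   [R3 at ε]
2. f(p(b), f(f(p(b), f(b, f(p(b), a))), p(p(b))))  →  f(f(p(b), f(b, f(p(b), a))), p(p(b)))   [R3 at ε]
3. f(f(p(b), f(b, f(p(b), a))), p(p(b)))  →  f(f(b, f(p(b), a)), p(p(b)))   [R3 at 1]
4. f(f(b, f(p(b), a)), p(p(b)))  →  f(a, p(p(b)))   [R4 at 1]
5. f(a, p(p(b)))  →  a   [R1 at ε]

Reduce t₂ = f(p(b), p(p(f(p(p(f(p(b), b))), f(p(b), p(b)))))):
1. f(p(b), p(p(f(p(p(f(p(b), b))), f(p(b), p(b))))))  →  p(p(f(p(p(f(p(b), b))), f(p(b), p(b)))))   [R3 at ε]
2. p(p(f(p(p(f(p(b), b))), f(p(b), p(b)))))  →  p(p(f(p(p(b)), f(p(b), p(b)))))   [R3 at 1.1.1.1.1]
3. p(p(f(p(p(b)), f(p(b), p(b)))))  →  p(p(f(p(p(b)), p(b))))   [R3 at 1.1.2]
4. p(p(f(p(p(b)), p(b))))  →  p(p(a))   [R5 at 1.1]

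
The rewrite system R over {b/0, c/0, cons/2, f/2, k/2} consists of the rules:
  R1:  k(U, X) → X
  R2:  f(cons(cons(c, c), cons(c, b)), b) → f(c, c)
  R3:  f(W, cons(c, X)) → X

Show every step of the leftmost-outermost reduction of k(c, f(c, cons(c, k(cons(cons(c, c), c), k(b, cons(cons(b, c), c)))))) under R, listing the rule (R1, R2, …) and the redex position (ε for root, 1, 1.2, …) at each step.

cons(cons(b, c), c)

1. k(c, f(c, cons(c, k(cons(cons(c, c), c), k(b, cons(cons(b, c), c))))))  →  f(c, cons(c, k(cons(cons(c, c), c), k(b, cons(cons(b, c), c)))))   [R1 at ε]
2. f(c, cons(c, k(cons(cons(c, c), c), k(b, cons(cons(b, c), c)))))  →  k(cons(cons(c, c), c), k(b, cons(cons(b, c), c)))   [R3 at ε]
3. k(cons(cons(c, c), c), k(b, cons(cons(b, c), c)))  →  k(b, cons(cons(b, c), c))   [R1 at ε]
4. k(b, cons(cons(b, c), c))  →  cons(cons(b, c), c)   [R1 at ε]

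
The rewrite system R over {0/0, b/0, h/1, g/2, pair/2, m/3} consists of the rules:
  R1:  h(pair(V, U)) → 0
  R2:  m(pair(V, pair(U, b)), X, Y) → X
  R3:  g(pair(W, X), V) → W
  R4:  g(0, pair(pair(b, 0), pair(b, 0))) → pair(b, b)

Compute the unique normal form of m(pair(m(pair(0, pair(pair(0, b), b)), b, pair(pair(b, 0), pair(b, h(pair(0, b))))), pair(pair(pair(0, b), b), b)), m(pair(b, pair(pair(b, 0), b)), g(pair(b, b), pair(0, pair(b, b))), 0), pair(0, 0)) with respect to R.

1. m(pair(m(pair(0, pair(pair(0, b), b)), b, pair(pair(b, 0), pair(b, h(pair(0, b))))), pair(pair(pair(0, b), b), b)), m(pair(b, pair(pair(b, 0), b)), g(pair(b, b), pair(0, pair(b, b))), 0), pair(0, 0))  →  m(pair(b, pair(pair(b, 0), b)), g(pair(b, b), pair(0, pair(b, b))), 0)   [R2 at ε]
2. m(pair(b, pair(pair(b, 0), b)), g(pair(b, b), pair(0, pair(b, b))), 0)  →  g(pair(b, b), pair(0, pair(b, b)))   [R2 at ε]
3. g(pair(b, b), pair(0, pair(b, b)))  →  b   [R3 at ε]

b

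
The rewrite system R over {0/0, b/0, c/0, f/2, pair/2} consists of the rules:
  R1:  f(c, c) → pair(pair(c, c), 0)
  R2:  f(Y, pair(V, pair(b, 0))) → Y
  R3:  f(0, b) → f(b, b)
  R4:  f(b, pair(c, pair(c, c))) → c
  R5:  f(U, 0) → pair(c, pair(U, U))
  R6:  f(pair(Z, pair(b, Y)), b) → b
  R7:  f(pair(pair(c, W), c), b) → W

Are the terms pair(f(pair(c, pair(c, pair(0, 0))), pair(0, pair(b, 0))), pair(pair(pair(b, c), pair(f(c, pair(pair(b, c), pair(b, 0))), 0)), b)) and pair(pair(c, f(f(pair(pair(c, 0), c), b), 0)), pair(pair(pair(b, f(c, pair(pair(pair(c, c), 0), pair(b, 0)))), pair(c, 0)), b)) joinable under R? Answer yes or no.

Reduce t₁ = pair(f(pair(c, pair(c, pair(0, 0))), pair(0, pair(b, 0))), pair(pair(pair(b, c), pair(f(c, pair(pair(b, c), pair(b, 0))), 0)), b)):
1. pair(f(pair(c, pair(c, pair(0, 0))), pair(0, pair(b, 0))), pair(pair(pair(b, c), pair(f(c, pair(pair(b, c), pair(b, 0))), 0)), b))  →  pair(pair(c, pair(c, pair(0, 0))), pair(pair(pair(b, c), pair(f(c, pair(pair(b, c), pair(b, 0))), 0)), b))   [R2 at 1]
2. pair(pair(c, pair(c, pair(0, 0))), pair(pair(pair(b, c), pair(f(c, pair(pair(b, c), pair(b, 0))), 0)), b))  →  pair(pair(c, pair(c, pair(0, 0))), pair(pair(pair(b, c), pair(c, 0)), b))   [R2 at 2.1.2.1]

Reduce t₂ = pair(pair(c, f(f(pair(pair(c, 0), c), b), 0)), pair(pair(pair(b, f(c, pair(pair(pair(c, c), 0), pair(b, 0)))), pair(c, 0)), b)):
1. pair(pair(c, f(f(pair(pair(c, 0), c), b), 0)), pair(pair(pair(b, f(c, pair(pair(pair(c, c), 0), pair(b, 0)))), pair(c, 0)), b))  →  pair(pair(c, pair(c, pair(f(pair(pair(c, 0), c), b), f(pair(pair(c, 0), c), b)))), pair(pair(pair(b, f(c, pair(pair(pair(c, c), 0), pair(b, 0)))), pair(c, 0)), b))   [R5 at 1.2]
2. pair(pair(c, pair(c, pair(f(pair(pair(c, 0), c), b), f(pair(pair(c, 0), c), b)))), pair(pair(pair(b, f(c, pair(pair(pair(c, c), 0), pair(b, 0)))), pair(c, 0)), b))  →  pair(pair(c, pair(c, pair(0, f(pair(pair(c, 0), c), b)))), pair(pair(pair(b, f(c, pair(pair(pair(c, c), 0), pair(b, 0)))), pair(c, 0)), b))   [R7 at 1.2.2.1]
3. pair(pair(c, pair(c, pair(0, f(pair(pair(c, 0), c), b)))), pair(pair(pair(b, f(c, pair(pair(pair(c, c), 0), pair(b, 0)))), pair(c, 0)), b))  →  pair(pair(c, pair(c, pair(0, 0))), pair(pair(pair(b, f(c, pair(pair(pair(c, c), 0), pair(b, 0)))), pair(c, 0)), b))   [R7 at 1.2.2.2]
4. pair(pair(c, pair(c, pair(0, 0))), pair(pair(pair(b, f(c, pair(pair(pair(c, c), 0), pair(b, 0)))), pair(c, 0)), b))  →  pair(pair(c, pair(c, pair(0, 0))), pair(pair(pair(b, c), pair(c, 0)), b))   [R2 at 2.1.1.2]

yes — NF(t₁) = pair(pair(c, pair(c, pair(0, 0))), pair(pair(pair(b, c), pair(c, 0)), b)), NF(t₂) = pair(pair(c, pair(c, pair(0, 0))), pair(pair(pair(b, c), pair(c, 0)), b))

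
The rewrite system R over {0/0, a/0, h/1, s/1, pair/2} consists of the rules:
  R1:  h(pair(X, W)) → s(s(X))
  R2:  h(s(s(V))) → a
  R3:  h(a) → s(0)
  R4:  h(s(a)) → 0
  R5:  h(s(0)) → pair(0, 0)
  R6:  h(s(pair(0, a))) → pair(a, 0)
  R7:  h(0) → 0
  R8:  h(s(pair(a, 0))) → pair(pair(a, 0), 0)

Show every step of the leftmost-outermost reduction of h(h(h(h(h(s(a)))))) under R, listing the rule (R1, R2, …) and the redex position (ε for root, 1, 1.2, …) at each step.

0

1. h(h(h(h(h(s(a))))))  →  h(h(h(h(0))))   [R4 at 1.1.1.1]
2. h(h(h(h(0))))  →  h(h(h(0)))   [R7 at 1.1.1]
3. h(h(h(0)))  →  h(h(0))   [R7 at 1.1]
4. h(h(0))  →  h(0)   [R7 at 1]
5. h(0)  →  0   [R7 at ε]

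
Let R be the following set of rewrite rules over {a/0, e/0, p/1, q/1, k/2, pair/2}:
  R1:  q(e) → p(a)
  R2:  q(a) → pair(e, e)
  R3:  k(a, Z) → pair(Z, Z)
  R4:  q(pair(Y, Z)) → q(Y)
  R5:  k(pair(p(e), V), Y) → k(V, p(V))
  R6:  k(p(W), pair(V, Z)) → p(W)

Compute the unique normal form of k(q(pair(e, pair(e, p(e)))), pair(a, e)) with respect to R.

p(a)

1. k(q(pair(e, pair(e, p(e)))), pair(a, e))  →  k(q(e), pair(a, e))   [R4 at 1]
2. k(q(e), pair(a, e))  →  k(p(a), pair(a, e))   [R1 at 1]
3. k(p(a), pair(a, e))  →  p(a)   [R6 at ε]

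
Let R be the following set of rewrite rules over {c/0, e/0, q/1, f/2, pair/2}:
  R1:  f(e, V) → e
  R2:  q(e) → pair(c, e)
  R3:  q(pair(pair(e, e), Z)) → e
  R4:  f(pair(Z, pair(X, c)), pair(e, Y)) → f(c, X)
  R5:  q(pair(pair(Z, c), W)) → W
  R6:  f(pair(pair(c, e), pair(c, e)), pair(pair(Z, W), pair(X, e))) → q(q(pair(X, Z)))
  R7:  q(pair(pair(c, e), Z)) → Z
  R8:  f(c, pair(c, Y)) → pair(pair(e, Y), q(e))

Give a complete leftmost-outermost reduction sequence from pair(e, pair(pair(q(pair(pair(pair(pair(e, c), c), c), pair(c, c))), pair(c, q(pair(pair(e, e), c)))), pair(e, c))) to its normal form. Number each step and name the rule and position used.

1. pair(e, pair(pair(q(pair(pair(pair(pair(e, c), c), c), pair(c, c))), pair(c, q(pair(pair(e, e), c)))), pair(e, c)))  →  pair(e, pair(pair(pair(c, c), pair(c, q(pair(pair(e, e), c)))), pair(e, c)))   [R5 at 2.1.1]
2. pair(e, pair(pair(pair(c, c), pair(c, q(pair(pair(e, e), c)))), pair(e, c)))  →  pair(e, pair(pair(pair(c, c), pair(c, e)), pair(e, c)))   [R3 at 2.1.2.2]

pair(e, pair(pair(pair(c, c), pair(c, e)), pair(e, c)))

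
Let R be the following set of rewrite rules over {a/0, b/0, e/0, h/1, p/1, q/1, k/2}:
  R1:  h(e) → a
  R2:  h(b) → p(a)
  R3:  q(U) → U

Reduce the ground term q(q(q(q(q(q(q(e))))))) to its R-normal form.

1. q(q(q(q(q(q(q(e)))))))  →  q(q(q(q(q(q(e))))))   [R3 at ε]
2. q(q(q(q(q(q(e))))))  →  q(q(q(q(q(e)))))   [R3 at ε]
3. q(q(q(q(q(e)))))  →  q(q(q(q(e))))   [R3 at ε]
4. q(q(q(q(e))))  →  q(q(q(e)))   [R3 at ε]
5. q(q(q(e)))  →  q(q(e))   [R3 at ε]
6. q(q(e))  →  q(e)   [R3 at ε]
7. q(e)  →  e   [R3 at ε]

e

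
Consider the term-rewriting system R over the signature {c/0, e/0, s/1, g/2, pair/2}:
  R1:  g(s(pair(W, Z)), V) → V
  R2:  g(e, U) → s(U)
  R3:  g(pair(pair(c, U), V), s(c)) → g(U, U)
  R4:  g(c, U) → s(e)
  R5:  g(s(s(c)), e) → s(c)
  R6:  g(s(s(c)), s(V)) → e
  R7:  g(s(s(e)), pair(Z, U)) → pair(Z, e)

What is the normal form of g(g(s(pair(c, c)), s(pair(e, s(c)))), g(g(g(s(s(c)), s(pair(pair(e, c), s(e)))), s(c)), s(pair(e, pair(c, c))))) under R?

1. g(g(s(pair(c, c)), s(pair(e, s(c)))), g(g(g(s(s(c)), s(pair(pair(e, c), s(e)))), s(c)), s(pair(e, pair(c, c)))))  →  g(s(pair(e, s(c))), g(g(g(s(s(c)), s(pair(pair(e, c), s(e)))), s(c)), s(pair(e, pair(c, c)))))   [R1 at 1]
2. g(s(pair(e, s(c))), g(g(g(s(s(c)), s(pair(pair(e, c), s(e)))), s(c)), s(pair(e, pair(c, c)))))  →  g(g(g(s(s(c)), s(pair(pair(e, c), s(e)))), s(c)), s(pair(e, pair(c, c))))   [R1 at ε]
3. g(g(g(s(s(c)), s(pair(pair(e, c), s(e)))), s(c)), s(pair(e, pair(c, c))))  →  g(g(e, s(c)), s(pair(e, pair(c, c))))   [R6 at 1.1]
4. g(g(e, s(c)), s(pair(e, pair(c, c))))  →  g(s(s(c)), s(pair(e, pair(c, c))))   [R2 at 1]
5. g(s(s(c)), s(pair(e, pair(c, c))))  →  e   [R6 at ε]

e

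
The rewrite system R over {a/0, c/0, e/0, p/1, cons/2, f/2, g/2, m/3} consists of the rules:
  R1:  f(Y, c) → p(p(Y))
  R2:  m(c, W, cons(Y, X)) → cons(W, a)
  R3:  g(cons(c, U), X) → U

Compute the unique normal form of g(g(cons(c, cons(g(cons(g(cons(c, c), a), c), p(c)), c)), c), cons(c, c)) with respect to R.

1. g(g(cons(c, cons(g(cons(g(cons(c, c), a), c), p(c)), c)), c), cons(c, c))  →  g(cons(g(cons(g(cons(c, c), a), c), p(c)), c), cons(c, c))   [R3 at 1]
2. g(cons(g(cons(g(cons(c, c), a), c), p(c)), c), cons(c, c))  →  g(cons(g(cons(c, c), p(c)), c), cons(c, c))   [R3 at 1.1.1.1]
3. g(cons(g(cons(c, c), p(c)), c), cons(c, c))  →  g(cons(c, c), cons(c, c))   [R3 at 1.1]
4. g(cons(c, c), cons(c, c))  →  c   [R3 at ε]

c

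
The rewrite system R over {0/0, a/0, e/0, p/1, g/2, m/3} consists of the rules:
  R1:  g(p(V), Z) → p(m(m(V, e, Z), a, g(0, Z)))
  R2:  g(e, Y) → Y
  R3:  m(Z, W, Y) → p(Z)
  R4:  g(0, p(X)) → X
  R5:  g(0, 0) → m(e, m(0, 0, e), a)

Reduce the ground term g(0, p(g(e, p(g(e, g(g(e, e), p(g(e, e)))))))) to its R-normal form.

1. g(0, p(g(e, p(g(e, g(g(e, e), p(g(e, e))))))))  →  g(e, p(g(e, g(g(e, e), p(g(e, e))))))   [R4 at ε]
2. g(e, p(g(e, g(g(e, e), p(g(e, e))))))  →  p(g(e, g(g(e, e), p(g(e, e)))))   [R2 at ε]
3. p(g(e, g(g(e, e), p(g(e, e)))))  →  p(g(g(e, e), p(g(e, e))))   [R2 at 1]
4. p(g(g(e, e), p(g(e, e))))  →  p(g(e, p(g(e, e))))   [R2 at 1.1]
5. p(g(e, p(g(e, e))))  →  p(p(g(e, e)))   [R2 at 1]
6. p(p(g(e, e)))  →  p(p(e))   [R2 at 1.1]

p(p(e))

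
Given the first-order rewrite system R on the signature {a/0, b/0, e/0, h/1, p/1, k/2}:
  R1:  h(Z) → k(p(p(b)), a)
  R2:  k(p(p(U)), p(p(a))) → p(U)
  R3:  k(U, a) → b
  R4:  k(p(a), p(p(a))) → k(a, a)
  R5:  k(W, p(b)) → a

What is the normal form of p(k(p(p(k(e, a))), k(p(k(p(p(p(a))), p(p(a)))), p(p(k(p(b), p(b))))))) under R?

p(p(b))

1. p(k(p(p(k(e, a))), k(p(k(p(p(p(a))), p(p(a)))), p(p(k(p(b), p(b)))))))  →  p(k(p(p(b)), k(p(k(p(p(p(a))), p(p(a)))), p(p(k(p(b), p(b)))))))   [R3 at 1.1.1.1]
2. p(k(p(p(b)), k(p(k(p(p(p(a))), p(p(a)))), p(p(k(p(b), p(b)))))))  →  p(k(p(p(b)), k(p(p(p(a))), p(p(k(p(b), p(b)))))))   [R2 at 1.2.1.1]
3. p(k(p(p(b)), k(p(p(p(a))), p(p(k(p(b), p(b)))))))  →  p(k(p(p(b)), k(p(p(p(a))), p(p(a)))))   [R5 at 1.2.2.1.1]
4. p(k(p(p(b)), k(p(p(p(a))), p(p(a)))))  →  p(k(p(p(b)), p(p(a))))   [R2 at 1.2]
5. p(k(p(p(b)), p(p(a))))  →  p(p(b))   [R2 at 1]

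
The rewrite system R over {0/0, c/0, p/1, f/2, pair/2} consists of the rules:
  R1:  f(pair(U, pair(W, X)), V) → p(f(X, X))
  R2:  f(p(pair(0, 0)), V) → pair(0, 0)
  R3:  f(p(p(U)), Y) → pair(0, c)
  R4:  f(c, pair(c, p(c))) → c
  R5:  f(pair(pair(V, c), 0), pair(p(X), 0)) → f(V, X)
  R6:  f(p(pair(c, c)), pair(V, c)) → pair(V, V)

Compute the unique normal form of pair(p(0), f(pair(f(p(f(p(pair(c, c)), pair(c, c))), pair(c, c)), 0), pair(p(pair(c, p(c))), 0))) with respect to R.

pair(p(0), c)

1. pair(p(0), f(pair(f(p(f(p(pair(c, c)), pair(c, c))), pair(c, c)), 0), pair(p(pair(c, p(c))), 0)))  →  pair(p(0), f(pair(f(p(pair(c, c)), pair(c, c)), 0), pair(p(pair(c, p(c))), 0)))   [R6 at 2.1.1.1.1]
2. pair(p(0), f(pair(f(p(pair(c, c)), pair(c, c)), 0), pair(p(pair(c, p(c))), 0)))  →  pair(p(0), f(pair(pair(c, c), 0), pair(p(pair(c, p(c))), 0)))   [R6 at 2.1.1]
3. pair(p(0), f(pair(pair(c, c), 0), pair(p(pair(c, p(c))), 0)))  →  pair(p(0), f(c, pair(c, p(c))))   [R5 at 2]
4. pair(p(0), f(c, pair(c, p(c))))  →  pair(p(0), c)   [R4 at 2]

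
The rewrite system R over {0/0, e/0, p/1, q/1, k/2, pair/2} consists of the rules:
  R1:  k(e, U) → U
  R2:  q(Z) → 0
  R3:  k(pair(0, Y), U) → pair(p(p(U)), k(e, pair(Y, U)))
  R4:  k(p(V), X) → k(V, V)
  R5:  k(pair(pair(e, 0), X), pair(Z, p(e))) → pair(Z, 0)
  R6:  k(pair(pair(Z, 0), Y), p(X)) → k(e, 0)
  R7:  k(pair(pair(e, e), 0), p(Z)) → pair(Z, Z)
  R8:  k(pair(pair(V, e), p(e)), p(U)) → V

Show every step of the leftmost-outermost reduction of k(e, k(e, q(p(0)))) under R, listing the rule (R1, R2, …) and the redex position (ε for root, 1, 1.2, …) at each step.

0

1. k(e, k(e, q(p(0))))  →  k(e, q(p(0)))   [R1 at ε]
2. k(e, q(p(0)))  →  q(p(0))   [R1 at ε]
3. q(p(0))  →  0   [R2 at ε]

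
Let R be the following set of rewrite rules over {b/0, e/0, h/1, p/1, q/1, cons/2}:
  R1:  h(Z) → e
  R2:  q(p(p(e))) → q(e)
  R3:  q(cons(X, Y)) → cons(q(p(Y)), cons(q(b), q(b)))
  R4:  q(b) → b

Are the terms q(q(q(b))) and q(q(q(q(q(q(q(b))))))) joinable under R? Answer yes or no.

Reduce t₁ = q(q(q(b))):
1. q(q(q(b)))  →  q(q(b))   [R4 at 1.1]
2. q(q(b))  →  q(b)   [R4 at 1]
3. q(b)  →  b   [R4 at ε]

Reduce t₂ = q(q(q(q(q(q(q(b))))))):
1. q(q(q(q(q(q(q(b)))))))  →  q(q(q(q(q(q(b))))))   [R4 at 1.1.1.1.1.1]
2. q(q(q(q(q(q(b))))))  →  q(q(q(q(q(b)))))   [R4 at 1.1.1.1.1]
3. q(q(q(q(q(b)))))  →  q(q(q(q(b))))   [R4 at 1.1.1.1]
4. q(q(q(q(b))))  →  q(q(q(b)))   [R4 at 1.1.1]
5. q(q(q(b)))  →  q(q(b))   [R4 at 1.1]
6. q(q(b))  →  q(b)   [R4 at 1]
7. q(b)  →  b   [R4 at ε]

yes — NF(t₁) = b, NF(t₂) = b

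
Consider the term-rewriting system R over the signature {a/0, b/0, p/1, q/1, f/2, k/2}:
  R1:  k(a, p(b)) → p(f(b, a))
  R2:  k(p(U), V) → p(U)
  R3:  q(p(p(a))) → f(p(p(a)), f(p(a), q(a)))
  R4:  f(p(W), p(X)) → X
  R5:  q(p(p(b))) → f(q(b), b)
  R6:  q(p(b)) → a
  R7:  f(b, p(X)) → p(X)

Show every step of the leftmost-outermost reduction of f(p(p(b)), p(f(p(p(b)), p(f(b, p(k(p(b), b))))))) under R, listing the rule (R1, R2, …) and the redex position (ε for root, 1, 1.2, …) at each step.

p(p(b))

1. f(p(p(b)), p(f(p(p(b)), p(f(b, p(k(p(b), b)))))))  →  f(p(p(b)), p(f(b, p(k(p(b), b)))))   [R4 at ε]
2. f(p(p(b)), p(f(b, p(k(p(b), b)))))  →  f(b, p(k(p(b), b)))   [R4 at ε]
3. f(b, p(k(p(b), b)))  →  p(k(p(b), b))   [R7 at ε]
4. p(k(p(b), b))  →  p(p(b))   [R2 at 1]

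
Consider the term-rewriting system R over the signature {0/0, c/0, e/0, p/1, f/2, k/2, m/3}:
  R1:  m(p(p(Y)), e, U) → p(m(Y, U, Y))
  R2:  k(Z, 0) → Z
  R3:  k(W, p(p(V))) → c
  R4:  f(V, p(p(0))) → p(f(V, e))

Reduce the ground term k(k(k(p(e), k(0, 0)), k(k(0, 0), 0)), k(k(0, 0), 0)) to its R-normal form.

1. k(k(k(p(e), k(0, 0)), k(k(0, 0), 0)), k(k(0, 0), 0))  →  k(k(k(p(e), 0), k(k(0, 0), 0)), k(k(0, 0), 0))   [R2 at 1.1.2]
2. k(k(k(p(e), 0), k(k(0, 0), 0)), k(k(0, 0), 0))  →  k(k(p(e), k(k(0, 0), 0)), k(k(0, 0), 0))   [R2 at 1.1]
3. k(k(p(e), k(k(0, 0), 0)), k(k(0, 0), 0))  →  k(k(p(e), k(0, 0)), k(k(0, 0), 0))   [R2 at 1.2]
4. k(k(p(e), k(0, 0)), k(k(0, 0), 0))  →  k(k(p(e), 0), k(k(0, 0), 0))   [R2 at 1.2]
5. k(k(p(e), 0), k(k(0, 0), 0))  →  k(p(e), k(k(0, 0), 0))   [R2 at 1]
6. k(p(e), k(k(0, 0), 0))  →  k(p(e), k(0, 0))   [R2 at 2]
7. k(p(e), k(0, 0))  →  k(p(e), 0)   [R2 at 2]
8. k(p(e), 0)  →  p(e)   [R2 at ε]

p(e)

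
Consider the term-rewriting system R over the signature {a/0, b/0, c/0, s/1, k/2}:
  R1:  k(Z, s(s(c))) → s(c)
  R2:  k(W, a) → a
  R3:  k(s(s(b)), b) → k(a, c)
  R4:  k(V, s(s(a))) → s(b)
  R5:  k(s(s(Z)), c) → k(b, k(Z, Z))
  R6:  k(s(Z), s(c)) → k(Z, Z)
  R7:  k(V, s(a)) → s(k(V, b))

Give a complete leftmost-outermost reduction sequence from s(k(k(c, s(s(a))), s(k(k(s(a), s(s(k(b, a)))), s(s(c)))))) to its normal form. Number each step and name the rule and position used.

1. s(k(k(c, s(s(a))), s(k(k(s(a), s(s(k(b, a)))), s(s(c))))))  →  s(k(s(b), s(k(k(s(a), s(s(k(b, a)))), s(s(c))))))   [R4 at 1.1]
2. s(k(s(b), s(k(k(s(a), s(s(k(b, a)))), s(s(c))))))  →  s(k(s(b), s(s(c))))   [R1 at 1.2.1]
3. s(k(s(b), s(s(c))))  →  s(s(c))   [R1 at 1]

s(s(c))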